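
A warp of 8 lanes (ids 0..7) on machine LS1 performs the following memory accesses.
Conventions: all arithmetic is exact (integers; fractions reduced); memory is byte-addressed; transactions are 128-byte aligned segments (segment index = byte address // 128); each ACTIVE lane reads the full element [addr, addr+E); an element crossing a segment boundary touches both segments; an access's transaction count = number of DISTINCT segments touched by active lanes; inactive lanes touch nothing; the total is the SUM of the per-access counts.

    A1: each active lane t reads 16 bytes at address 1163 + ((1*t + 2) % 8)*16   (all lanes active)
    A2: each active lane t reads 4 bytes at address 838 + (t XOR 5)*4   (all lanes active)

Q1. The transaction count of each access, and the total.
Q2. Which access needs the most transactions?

A1: 2 transactions
A2: 1 transaction

Answer: 2,1; total 3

Answer: A1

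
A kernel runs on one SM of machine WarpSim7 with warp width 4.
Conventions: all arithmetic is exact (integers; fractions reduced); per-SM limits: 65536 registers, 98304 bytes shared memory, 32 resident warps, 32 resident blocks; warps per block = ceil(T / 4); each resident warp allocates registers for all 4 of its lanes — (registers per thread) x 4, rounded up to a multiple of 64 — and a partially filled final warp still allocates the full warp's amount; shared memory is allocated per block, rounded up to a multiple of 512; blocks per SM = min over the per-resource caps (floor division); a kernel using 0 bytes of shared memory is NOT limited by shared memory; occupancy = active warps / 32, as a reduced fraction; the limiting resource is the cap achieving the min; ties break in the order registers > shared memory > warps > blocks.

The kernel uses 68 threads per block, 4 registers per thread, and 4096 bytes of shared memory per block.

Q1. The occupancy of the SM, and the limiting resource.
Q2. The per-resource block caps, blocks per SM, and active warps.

Answer: occupancy 17/32, limited by warps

registers: 60 blocks
shared memory: 24 blocks
warps: 1 block
blocks: 32 blocks

Answer: 1 block, 17 active warps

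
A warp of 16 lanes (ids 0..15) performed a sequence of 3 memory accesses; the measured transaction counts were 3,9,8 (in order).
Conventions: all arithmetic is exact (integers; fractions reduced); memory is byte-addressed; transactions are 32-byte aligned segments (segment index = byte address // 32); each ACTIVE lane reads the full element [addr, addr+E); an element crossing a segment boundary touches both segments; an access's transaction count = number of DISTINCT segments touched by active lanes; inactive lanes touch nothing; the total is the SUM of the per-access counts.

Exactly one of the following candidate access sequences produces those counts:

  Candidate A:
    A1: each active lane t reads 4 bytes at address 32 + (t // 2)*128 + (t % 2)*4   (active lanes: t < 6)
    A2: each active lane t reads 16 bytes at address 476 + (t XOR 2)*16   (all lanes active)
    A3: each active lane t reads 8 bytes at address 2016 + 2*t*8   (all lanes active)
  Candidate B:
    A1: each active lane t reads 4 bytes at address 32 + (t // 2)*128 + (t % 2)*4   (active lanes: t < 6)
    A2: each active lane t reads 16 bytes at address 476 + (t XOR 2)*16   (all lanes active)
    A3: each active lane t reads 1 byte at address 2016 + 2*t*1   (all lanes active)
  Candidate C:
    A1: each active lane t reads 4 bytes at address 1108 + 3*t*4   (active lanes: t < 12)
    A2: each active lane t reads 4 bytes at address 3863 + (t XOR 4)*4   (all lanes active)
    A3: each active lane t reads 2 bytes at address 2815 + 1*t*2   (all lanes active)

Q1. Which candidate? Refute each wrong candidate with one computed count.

B: A3 gives 1 transaction, not 8
C: A1 gives 5 transactions, not 3
A: all counts match (3,9,8)

Answer: A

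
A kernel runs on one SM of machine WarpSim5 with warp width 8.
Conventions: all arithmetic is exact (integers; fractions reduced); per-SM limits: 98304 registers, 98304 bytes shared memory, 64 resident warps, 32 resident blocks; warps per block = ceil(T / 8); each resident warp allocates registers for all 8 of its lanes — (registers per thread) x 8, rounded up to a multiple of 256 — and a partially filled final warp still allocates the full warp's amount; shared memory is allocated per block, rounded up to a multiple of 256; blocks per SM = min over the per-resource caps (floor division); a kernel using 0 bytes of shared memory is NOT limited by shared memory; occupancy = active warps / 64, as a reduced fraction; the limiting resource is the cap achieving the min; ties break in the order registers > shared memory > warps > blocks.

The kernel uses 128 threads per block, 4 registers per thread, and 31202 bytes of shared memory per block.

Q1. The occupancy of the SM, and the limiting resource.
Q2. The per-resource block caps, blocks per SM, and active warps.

Answer: occupancy 3/4, limited by shared memory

registers: 24 blocks
shared memory: 3 blocks
warps: 4 blocks
blocks: 32 blocks

Answer: 3 blocks, 48 active warps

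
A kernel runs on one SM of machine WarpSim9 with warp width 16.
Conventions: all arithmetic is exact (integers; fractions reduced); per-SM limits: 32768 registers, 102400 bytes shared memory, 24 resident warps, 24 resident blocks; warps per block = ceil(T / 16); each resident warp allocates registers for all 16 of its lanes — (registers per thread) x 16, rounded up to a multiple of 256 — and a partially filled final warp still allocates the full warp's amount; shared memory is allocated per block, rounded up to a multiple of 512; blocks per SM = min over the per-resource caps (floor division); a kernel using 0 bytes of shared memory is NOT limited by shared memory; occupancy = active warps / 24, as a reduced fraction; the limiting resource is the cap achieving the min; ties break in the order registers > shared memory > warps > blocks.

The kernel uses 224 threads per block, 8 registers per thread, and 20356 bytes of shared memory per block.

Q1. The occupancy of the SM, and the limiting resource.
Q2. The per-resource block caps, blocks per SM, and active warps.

Answer: occupancy 7/12, limited by warps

registers: 9 blocks
shared memory: 5 blocks
warps: 1 block
blocks: 24 blocks

Answer: 1 block, 14 active warps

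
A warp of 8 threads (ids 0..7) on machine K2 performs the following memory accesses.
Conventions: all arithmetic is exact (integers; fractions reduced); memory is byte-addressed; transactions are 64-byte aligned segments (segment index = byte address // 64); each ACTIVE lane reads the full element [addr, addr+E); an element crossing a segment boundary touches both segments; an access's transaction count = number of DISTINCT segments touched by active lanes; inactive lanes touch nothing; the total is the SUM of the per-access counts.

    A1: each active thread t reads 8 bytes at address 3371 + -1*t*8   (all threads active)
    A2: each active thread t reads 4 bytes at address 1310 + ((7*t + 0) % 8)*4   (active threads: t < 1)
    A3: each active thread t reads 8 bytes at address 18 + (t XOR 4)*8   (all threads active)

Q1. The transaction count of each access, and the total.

A1: 2 transactions
A2: 1 transaction
A3: 2 transactions

Answer: 2,1,2; total 5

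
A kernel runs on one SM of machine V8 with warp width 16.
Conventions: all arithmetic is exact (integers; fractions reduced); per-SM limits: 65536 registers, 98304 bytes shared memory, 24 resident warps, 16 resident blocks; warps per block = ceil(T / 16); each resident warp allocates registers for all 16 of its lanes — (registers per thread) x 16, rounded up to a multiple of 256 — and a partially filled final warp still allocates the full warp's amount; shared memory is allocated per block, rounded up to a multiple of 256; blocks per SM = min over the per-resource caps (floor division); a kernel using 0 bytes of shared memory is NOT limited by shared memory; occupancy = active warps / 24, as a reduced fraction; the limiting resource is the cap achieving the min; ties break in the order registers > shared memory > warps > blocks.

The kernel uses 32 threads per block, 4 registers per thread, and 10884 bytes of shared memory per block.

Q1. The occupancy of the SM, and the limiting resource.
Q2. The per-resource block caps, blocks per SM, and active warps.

Answer: occupancy 2/3, limited by shared memory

registers: 128 blocks
shared memory: 8 blocks
warps: 12 blocks
blocks: 16 blocks

Answer: 8 blocks, 16 active warps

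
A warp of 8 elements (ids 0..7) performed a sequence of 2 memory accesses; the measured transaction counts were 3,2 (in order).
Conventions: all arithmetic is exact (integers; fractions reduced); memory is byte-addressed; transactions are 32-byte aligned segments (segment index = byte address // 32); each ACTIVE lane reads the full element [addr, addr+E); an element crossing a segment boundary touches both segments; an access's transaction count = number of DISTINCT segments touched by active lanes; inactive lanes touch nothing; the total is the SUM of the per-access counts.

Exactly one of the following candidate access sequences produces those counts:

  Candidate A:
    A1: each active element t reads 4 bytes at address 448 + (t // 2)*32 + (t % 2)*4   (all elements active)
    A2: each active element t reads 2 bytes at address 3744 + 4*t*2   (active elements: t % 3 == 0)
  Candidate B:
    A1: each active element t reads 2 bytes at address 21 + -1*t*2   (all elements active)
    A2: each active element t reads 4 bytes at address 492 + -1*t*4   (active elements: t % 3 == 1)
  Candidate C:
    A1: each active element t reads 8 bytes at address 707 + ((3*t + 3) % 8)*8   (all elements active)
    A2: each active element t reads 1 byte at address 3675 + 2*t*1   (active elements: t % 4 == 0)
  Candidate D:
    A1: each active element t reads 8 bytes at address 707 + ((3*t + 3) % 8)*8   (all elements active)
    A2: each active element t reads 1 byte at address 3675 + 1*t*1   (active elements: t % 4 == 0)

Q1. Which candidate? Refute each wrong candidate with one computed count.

A: A1 gives 4 transactions, not 3
B: A1 gives 1 transaction, not 3
D: A2 gives 1 transaction, not 2
C: all counts match (3,2)

Answer: C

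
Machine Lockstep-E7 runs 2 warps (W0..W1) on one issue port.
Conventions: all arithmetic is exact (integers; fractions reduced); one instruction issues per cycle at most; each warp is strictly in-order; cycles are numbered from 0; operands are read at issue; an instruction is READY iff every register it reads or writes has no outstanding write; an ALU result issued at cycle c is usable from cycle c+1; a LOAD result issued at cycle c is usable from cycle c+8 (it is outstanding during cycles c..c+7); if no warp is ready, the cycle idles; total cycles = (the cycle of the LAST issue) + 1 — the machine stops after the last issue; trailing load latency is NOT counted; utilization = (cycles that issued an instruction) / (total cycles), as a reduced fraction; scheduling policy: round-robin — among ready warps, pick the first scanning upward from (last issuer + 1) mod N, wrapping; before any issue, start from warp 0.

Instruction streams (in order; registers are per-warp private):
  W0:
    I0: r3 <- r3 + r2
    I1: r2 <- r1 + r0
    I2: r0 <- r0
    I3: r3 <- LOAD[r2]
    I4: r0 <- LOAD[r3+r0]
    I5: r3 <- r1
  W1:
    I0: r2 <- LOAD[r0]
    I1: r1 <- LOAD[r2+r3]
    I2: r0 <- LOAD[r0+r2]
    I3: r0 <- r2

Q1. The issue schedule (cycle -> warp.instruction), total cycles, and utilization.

cycle 0: W0.I0
cycle 1: W1.I0
cycle 2: W0.I1
cycle 3: W0.I2
cycle 4: W0.I3
cycle 5: idle
cycle 6: idle
cycle 7: idle
cycle 8: idle
cycle 9: W1.I1
cycle 10: W1.I2
cycle 11: idle
cycle 12: W0.I4
cycle 13: W0.I5
cycle 14: idle
cycle 15: idle
cycle 16: idle
cycle 17: idle
cycle 18: W1.I3

Answer: 19 cycles, utilization 10/19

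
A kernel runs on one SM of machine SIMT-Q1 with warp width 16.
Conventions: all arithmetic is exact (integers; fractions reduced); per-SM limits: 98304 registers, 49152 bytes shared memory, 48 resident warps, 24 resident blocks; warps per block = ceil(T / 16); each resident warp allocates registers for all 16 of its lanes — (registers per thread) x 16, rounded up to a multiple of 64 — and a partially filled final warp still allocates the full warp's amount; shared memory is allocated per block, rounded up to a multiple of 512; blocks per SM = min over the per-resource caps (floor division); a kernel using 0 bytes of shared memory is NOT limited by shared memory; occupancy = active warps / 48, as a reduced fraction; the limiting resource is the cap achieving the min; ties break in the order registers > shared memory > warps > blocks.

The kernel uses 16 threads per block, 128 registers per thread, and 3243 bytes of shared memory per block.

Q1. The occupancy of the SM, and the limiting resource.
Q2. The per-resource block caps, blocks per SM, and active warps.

Answer: occupancy 13/48, limited by shared memory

registers: 48 blocks
shared memory: 13 blocks
warps: 48 blocks
blocks: 24 blocks

Answer: 13 blocks, 13 active warps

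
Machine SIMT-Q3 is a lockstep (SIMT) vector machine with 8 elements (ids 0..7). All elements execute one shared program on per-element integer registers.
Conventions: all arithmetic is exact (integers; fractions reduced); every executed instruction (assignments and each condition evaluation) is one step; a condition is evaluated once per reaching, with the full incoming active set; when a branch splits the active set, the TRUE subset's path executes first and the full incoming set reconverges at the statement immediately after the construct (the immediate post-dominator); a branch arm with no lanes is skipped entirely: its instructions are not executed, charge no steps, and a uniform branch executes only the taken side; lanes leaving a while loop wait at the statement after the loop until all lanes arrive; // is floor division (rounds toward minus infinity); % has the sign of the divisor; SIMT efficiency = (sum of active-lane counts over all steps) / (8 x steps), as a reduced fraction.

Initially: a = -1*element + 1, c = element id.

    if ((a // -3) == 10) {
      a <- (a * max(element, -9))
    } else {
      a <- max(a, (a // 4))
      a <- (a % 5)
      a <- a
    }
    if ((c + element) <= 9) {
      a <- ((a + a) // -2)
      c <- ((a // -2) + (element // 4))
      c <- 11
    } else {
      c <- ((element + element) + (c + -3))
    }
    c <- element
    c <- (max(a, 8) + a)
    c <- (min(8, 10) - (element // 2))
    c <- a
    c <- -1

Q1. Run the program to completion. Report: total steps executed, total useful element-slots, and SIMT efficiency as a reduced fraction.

Answer: 14 steps, 98 useful, 7/8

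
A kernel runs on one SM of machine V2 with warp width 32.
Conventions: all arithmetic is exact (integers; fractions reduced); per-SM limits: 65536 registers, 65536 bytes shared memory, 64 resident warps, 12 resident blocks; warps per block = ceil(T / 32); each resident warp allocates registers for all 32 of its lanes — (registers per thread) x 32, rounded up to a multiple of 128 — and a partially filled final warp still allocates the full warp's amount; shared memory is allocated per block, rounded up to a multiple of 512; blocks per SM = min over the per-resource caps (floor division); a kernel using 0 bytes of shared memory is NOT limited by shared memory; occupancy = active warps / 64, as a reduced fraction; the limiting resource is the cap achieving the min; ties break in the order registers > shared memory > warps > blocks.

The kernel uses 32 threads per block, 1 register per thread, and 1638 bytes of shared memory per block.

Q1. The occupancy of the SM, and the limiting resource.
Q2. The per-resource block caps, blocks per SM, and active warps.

Answer: occupancy 3/16, limited by blocks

registers: 512 blocks
shared memory: 32 blocks
warps: 64 blocks
blocks: 12 blocks

Answer: 12 blocks, 12 active warps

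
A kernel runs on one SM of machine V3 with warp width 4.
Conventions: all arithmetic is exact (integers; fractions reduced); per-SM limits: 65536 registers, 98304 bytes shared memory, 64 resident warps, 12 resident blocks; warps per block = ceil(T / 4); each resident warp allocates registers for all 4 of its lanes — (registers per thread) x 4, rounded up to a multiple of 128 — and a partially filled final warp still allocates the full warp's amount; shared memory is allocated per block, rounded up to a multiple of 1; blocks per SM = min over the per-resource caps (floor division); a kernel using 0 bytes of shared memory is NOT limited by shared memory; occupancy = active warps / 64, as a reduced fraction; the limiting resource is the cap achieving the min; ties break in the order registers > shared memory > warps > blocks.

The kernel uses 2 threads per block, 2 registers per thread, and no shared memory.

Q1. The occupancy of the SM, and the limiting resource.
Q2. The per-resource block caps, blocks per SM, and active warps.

Answer: occupancy 3/16, limited by blocks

registers: 512 blocks
shared memory: no limit (kernel uses none)
warps: 64 blocks
blocks: 12 blocks

Answer: 12 blocks, 12 active warps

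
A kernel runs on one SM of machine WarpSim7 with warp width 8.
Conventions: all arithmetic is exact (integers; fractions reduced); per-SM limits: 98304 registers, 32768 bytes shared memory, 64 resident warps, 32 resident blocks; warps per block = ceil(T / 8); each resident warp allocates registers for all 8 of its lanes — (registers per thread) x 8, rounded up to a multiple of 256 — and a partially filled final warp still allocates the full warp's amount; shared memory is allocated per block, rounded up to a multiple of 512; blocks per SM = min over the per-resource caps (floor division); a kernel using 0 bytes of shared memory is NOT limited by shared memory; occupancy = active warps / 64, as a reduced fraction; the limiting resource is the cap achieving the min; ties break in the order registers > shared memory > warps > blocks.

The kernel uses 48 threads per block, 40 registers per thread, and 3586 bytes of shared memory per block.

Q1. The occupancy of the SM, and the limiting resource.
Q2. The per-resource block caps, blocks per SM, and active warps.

Answer: occupancy 3/4, limited by shared memory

registers: 32 blocks
shared memory: 8 blocks
warps: 10 blocks
blocks: 32 blocks

Answer: 8 blocks, 48 active warps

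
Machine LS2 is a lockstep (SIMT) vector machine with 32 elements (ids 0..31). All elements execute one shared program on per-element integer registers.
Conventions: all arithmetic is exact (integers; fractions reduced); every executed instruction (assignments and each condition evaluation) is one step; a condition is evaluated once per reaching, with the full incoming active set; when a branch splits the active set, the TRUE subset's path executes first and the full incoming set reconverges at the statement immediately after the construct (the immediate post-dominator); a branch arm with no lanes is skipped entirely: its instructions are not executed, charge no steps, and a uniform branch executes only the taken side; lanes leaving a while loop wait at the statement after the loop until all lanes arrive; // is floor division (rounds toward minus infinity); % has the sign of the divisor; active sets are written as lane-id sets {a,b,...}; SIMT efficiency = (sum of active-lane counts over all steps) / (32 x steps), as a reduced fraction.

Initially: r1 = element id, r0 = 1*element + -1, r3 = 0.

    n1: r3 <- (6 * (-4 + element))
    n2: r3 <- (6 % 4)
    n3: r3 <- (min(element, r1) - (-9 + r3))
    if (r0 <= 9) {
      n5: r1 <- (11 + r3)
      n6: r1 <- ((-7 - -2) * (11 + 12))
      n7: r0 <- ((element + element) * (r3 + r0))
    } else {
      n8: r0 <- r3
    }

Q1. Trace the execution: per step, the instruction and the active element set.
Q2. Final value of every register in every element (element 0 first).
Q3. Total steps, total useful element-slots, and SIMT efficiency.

step 0: r3 <- (6 * (-4 + element))   {0,1,2,3,4,5,6,7,8,9,10,11,12,13,14,15,16,17,18,19,20,21,22,23,24,25,26,27,28,29,30,31}
step 1: r3 <- (6 % 4)                {0,1,2,3,4,5,6,7,8,9,10,11,12,13,14,15,16,17,18,19,20,21,22,23,24,25,26,27,28,29,30,31}
step 2: r3 <- (min(element, r1) - (-9 + r3)) {0,1,2,3,4,5,6,7,8,9,10,11,12,13,14,15,16,17,18,19,20,21,22,23,24,25,26,27,28,29,30,31}
step 3: eval (r0 <= 9)               {0,1,2,3,4,5,6,7,8,9,10,11,12,13,14,15,16,17,18,19,20,21,22,23,24,25,26,27,28,29,30,31}
step 4: r1 <- (11 + r3)              {0,1,2,3,4,5,6,7,8,9,10}
step 5: r1 <- ((-7 - -2) * (11 + 12)) {0,1,2,3,4,5,6,7,8,9,10}
step 6: r0 <- ((element + element) * (r3 + r0)) {0,1,2,3,4,5,6,7,8,9,10}
step 7: r0 <- r3                     {11,12,13,14,15,16,17,18,19,20,21,22,23,24,25,26,27,28,29,30,31}

Answer: 8 steps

r1: -115,-115,-115,-115,-115,-115,-115,-115,-115,-115,-115,11,12,13,14,15,16,17,18,19,20,21,22,23,24,25,26,27,28,29,30,31
r0: 0,16,40,72,112,160,216,280,352,432,520,18,19,20,21,22,23,24,25,26,27,28,29,30,31,32,33,34,35,36,37,38
r3: 7,8,9,10,11,12,13,14,15,16,17,18,19,20,21,22,23,24,25,26,27,28,29,30,31,32,33,34,35,36,37,38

steps = 8; useful = 182; efficiency = 182/256 = 91/128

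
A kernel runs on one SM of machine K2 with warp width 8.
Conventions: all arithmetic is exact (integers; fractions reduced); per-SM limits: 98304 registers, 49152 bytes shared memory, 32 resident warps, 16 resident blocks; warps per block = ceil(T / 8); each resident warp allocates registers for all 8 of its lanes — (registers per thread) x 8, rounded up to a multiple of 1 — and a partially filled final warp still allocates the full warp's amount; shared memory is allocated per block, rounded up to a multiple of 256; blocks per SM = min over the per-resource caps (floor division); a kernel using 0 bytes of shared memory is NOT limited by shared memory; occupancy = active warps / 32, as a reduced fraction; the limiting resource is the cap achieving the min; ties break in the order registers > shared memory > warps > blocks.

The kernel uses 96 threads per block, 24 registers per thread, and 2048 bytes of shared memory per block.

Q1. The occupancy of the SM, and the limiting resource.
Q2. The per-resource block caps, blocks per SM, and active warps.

Answer: occupancy 3/4, limited by warps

registers: 42 blocks
shared memory: 24 blocks
warps: 2 blocks
blocks: 16 blocks

Answer: 2 blocks, 24 active warps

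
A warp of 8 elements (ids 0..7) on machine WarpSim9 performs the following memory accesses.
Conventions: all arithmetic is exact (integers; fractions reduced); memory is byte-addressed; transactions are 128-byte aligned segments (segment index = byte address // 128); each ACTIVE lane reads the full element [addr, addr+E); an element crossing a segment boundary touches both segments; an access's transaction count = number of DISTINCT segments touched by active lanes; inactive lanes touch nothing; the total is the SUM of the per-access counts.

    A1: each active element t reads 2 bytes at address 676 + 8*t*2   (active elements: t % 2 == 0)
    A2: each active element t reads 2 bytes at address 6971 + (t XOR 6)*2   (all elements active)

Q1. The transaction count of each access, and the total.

A1: 2 transactions
A2: 1 transaction

Answer: 2,1; total 3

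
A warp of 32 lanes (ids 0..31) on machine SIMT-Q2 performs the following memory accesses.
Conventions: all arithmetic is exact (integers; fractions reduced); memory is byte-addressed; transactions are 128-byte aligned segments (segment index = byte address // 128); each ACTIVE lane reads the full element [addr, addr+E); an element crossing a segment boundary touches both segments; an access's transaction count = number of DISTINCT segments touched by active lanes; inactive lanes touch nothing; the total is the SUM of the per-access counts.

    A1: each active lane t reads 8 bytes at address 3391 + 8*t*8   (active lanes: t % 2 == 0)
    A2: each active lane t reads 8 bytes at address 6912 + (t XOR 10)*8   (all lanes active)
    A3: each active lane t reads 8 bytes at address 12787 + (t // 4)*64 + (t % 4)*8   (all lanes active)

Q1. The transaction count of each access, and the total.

A1: 16 transactions
A2: 2 transactions
A3: 5 transactions

Answer: 16,2,5; total 23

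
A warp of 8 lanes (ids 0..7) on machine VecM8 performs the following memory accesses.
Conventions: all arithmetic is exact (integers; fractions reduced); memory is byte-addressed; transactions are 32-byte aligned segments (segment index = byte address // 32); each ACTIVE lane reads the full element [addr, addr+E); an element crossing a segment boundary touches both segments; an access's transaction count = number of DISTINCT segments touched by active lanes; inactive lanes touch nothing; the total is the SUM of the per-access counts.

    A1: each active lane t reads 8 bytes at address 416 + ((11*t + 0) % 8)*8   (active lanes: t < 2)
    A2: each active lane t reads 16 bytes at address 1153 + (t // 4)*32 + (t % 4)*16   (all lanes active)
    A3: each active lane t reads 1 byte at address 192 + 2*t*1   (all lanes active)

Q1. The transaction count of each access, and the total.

A1: 1 transaction
A2: 4 transactions
A3: 1 transaction

Answer: 1,4,1; total 6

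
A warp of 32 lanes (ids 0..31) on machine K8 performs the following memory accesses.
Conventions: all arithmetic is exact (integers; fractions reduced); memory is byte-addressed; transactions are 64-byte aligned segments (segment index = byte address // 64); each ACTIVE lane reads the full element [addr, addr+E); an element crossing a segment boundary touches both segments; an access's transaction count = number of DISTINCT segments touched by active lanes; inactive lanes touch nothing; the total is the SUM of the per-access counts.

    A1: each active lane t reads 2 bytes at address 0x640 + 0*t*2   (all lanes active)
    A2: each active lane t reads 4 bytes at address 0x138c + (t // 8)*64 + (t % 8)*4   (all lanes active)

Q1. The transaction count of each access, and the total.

A1: 1 transaction
A2: 4 transactions

Answer: 1,4; total 5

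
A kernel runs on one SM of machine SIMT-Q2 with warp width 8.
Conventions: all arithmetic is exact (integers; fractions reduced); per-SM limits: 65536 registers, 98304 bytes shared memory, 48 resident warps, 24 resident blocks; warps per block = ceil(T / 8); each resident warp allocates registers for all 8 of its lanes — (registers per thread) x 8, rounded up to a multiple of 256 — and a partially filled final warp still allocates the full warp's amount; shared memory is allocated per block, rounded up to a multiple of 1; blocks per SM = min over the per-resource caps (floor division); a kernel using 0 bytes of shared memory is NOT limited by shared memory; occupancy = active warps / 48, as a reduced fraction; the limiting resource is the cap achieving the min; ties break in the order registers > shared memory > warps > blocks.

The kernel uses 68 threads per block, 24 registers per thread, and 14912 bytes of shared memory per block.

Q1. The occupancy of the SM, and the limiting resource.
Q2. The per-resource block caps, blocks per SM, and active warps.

Answer: occupancy 15/16, limited by warps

registers: 28 blocks
shared memory: 6 blocks
warps: 5 blocks
blocks: 24 blocks

Answer: 5 blocks, 45 active warps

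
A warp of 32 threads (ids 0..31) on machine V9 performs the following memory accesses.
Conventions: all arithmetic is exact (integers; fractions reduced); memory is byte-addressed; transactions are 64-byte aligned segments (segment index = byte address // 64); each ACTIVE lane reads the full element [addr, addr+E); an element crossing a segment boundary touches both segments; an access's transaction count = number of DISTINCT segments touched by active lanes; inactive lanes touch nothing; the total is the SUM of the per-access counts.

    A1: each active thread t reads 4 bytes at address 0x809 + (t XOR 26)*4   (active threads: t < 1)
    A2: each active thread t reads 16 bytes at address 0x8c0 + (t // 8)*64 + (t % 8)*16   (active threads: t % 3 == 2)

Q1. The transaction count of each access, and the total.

A1: 1 transaction
A2: 5 transactions

Answer: 1,5; total 6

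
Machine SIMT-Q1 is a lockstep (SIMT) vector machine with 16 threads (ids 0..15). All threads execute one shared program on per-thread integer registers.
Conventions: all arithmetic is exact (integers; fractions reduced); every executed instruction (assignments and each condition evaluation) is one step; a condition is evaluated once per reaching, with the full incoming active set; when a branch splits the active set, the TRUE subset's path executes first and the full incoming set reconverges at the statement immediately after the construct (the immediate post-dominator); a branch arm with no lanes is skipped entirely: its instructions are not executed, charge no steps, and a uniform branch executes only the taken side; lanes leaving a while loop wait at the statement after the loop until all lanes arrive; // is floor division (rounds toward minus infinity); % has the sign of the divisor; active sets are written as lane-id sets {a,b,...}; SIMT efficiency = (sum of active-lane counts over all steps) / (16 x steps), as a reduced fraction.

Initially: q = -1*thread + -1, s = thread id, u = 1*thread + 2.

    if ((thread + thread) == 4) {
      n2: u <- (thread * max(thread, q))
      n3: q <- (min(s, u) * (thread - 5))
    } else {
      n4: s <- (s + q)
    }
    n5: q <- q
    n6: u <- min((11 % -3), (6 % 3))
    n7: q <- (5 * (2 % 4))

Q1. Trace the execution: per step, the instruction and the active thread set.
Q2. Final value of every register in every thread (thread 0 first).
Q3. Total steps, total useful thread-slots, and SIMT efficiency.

step 0: eval ((thread + thread) == 4) {0,1,2,3,4,5,6,7,8,9,10,11,12,13,14,15}
step 1: u <- (thread * max(thread, q)) {2}
step 2: q <- (min(s, u) * (thread - 5)) {2}
step 3: s <- (s + q)                 {0,1,3,4,5,6,7,8,9,10,11,12,13,14,15}
step 4: q <- q                       {0,1,2,3,4,5,6,7,8,9,10,11,12,13,14,15}
step 5: u <- min((11 % -3), (6 % 3)) {0,1,2,3,4,5,6,7,8,9,10,11,12,13,14,15}
step 6: q <- (5 * (2 % 4))           {0,1,2,3,4,5,6,7,8,9,10,11,12,13,14,15}

Answer: 7 steps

q: 10,10,10,10,10,10,10,10,10,10,10,10,10,10,10,10
s: -1,-1,2,-1,-1,-1,-1,-1,-1,-1,-1,-1,-1,-1,-1,-1
u: -1,-1,-1,-1,-1,-1,-1,-1,-1,-1,-1,-1,-1,-1,-1,-1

steps = 7; useful = 81; efficiency = 81/112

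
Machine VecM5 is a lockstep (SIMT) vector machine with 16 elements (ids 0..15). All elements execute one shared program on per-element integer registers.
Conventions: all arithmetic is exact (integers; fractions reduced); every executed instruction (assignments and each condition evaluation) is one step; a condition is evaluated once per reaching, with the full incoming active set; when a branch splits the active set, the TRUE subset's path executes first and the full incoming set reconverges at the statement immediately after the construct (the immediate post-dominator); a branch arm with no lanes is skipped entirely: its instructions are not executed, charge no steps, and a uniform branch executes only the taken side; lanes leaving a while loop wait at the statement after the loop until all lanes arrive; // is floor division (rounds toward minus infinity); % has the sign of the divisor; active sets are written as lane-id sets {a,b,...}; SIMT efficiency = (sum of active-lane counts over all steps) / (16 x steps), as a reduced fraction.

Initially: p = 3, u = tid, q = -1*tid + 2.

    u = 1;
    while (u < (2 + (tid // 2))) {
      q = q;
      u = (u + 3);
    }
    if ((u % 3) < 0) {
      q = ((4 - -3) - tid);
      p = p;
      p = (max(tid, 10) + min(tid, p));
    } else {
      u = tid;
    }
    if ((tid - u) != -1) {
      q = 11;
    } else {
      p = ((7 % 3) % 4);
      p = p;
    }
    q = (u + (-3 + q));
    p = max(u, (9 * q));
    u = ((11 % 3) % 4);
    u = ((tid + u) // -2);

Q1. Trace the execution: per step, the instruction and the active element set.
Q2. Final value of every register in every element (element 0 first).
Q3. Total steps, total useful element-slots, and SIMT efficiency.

step 0: u <- 1                       {0,1,2,3,4,5,6,7,8,9,10,11,12,13,14,15}
step 1: eval (u < (2 + (tid // 2)))  {0,1,2,3,4,5,6,7,8,9,10,11,12,13,14,15}
step 2: q <- q                       {0,1,2,3,4,5,6,7,8,9,10,11,12,13,14,15}
step 3: u <- (u + 3)                 {0,1,2,3,4,5,6,7,8,9,10,11,12,13,14,15}
step 4: eval (u < (2 + (tid // 2)))  {0,1,2,3,4,5,6,7,8,9,10,11,12,13,14,15}
step 5: q <- q                       {6,7,8,9,10,11,12,13,14,15}
step 6: u <- (u + 3)                 {6,7,8,9,10,11,12,13,14,15}
step 7: eval (u < (2 + (tid // 2)))  {6,7,8,9,10,11,12,13,14,15}
step 8: q <- q                       {12,13,14,15}
step 9: u <- (u + 3)                 {12,13,14,15}
step 10: eval (u < (2 + (tid // 2)))  {12,13,14,15}
step 11: eval ((u % 3) < 0)           {0,1,2,3,4,5,6,7,8,9,10,11,12,13,14,15}
step 12: u <- tid                     {0,1,2,3,4,5,6,7,8,9,10,11,12,13,14,15}
step 13: eval ((tid - u) != -1)       {0,1,2,3,4,5,6,7,8,9,10,11,12,13,14,15}
step 14: q <- 11                      {0,1,2,3,4,5,6,7,8,9,10,11,12,13,14,15}
step 15: q <- (u + (-3 + q))          {0,1,2,3,4,5,6,7,8,9,10,11,12,13,14,15}
step 16: p <- max(u, (9 * q))         {0,1,2,3,4,5,6,7,8,9,10,11,12,13,14,15}
step 17: u <- ((11 % 3) % 4)          {0,1,2,3,4,5,6,7,8,9,10,11,12,13,14,15}
step 18: u <- ((tid + u) // -2)       {0,1,2,3,4,5,6,7,8,9,10,11,12,13,14,15}

Answer: 19 steps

p: 72,81,90,99,108,117,126,135,144,153,162,171,180,189,198,207
u: -1,-2,-2,-3,-3,-4,-4,-5,-5,-6,-6,-7,-7,-8,-8,-9
q: 8,9,10,11,12,13,14,15,16,17,18,19,20,21,22,23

steps = 19; useful = 250; efficiency = 250/304 = 125/152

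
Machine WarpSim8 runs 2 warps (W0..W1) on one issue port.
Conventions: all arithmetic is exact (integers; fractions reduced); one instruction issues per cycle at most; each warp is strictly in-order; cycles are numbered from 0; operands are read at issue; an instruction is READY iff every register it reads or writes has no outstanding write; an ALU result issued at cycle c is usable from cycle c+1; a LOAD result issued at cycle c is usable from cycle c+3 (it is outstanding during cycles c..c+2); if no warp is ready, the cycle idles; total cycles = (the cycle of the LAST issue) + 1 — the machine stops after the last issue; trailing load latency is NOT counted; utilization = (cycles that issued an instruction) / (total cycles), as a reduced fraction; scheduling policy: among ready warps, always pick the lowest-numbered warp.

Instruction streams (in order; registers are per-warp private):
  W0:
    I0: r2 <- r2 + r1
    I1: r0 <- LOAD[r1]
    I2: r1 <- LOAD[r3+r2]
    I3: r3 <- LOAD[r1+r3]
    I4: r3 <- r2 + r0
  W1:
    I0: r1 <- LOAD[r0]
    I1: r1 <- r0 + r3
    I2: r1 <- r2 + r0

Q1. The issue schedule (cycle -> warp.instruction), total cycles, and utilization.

cycle 0: W0.I0
cycle 1: W0.I1
cycle 2: W0.I2
cycle 3: W1.I0
cycle 4: idle
cycle 5: W0.I3
cycle 6: W1.I1
cycle 7: W1.I2
cycle 8: W0.I4

Answer: 9 cycles, utilization 8/9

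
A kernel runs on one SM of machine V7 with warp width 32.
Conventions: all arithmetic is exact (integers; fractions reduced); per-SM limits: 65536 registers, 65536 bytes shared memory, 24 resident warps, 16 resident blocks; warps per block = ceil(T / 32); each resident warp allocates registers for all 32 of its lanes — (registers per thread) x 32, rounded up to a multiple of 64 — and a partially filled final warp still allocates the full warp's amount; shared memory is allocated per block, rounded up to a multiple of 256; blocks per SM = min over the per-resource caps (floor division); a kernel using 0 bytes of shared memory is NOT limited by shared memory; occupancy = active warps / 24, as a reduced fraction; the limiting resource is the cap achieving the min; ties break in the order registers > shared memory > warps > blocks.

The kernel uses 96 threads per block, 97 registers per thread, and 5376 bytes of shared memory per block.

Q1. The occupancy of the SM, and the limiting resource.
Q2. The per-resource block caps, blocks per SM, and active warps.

Answer: occupancy 3/4, limited by registers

registers: 6 blocks
shared memory: 12 blocks
warps: 8 blocks
blocks: 16 blocks

Answer: 6 blocks, 18 active warps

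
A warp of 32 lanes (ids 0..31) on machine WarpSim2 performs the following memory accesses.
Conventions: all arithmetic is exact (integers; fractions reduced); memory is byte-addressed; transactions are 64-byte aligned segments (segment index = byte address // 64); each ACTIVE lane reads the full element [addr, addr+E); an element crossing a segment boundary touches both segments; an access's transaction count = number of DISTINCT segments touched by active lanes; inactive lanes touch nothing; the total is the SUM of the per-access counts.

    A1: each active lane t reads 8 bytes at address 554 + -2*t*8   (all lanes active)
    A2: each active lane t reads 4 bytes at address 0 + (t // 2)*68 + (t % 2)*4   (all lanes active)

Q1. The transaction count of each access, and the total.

A1: 9 transactions
A2: 17 transactions

Answer: 9,17; total 26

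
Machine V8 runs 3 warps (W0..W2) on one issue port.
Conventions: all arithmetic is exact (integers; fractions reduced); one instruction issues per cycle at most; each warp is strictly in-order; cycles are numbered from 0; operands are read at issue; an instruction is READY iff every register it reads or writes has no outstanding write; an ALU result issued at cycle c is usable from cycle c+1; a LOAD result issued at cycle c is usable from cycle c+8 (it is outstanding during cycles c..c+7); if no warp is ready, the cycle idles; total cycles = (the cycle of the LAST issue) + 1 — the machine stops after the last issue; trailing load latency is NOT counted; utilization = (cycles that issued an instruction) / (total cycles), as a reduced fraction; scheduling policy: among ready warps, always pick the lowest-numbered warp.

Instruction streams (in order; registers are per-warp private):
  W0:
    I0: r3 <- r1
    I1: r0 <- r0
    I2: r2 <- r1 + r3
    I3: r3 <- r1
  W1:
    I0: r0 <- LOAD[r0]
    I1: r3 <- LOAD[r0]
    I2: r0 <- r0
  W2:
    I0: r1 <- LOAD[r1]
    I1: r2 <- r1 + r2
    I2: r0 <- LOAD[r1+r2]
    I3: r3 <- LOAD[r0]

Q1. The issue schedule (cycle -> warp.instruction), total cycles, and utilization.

cycle 0: W0.I0
cycle 1: W0.I1
cycle 2: W0.I2
cycle 3: W0.I3
cycle 4: W1.I0
cycle 5: W2.I0
cycle 6: idle
cycle 7: idle
cycle 8: idle
cycle 9: idle
cycle 10: idle
cycle 11: idle
cycle 12: W1.I1
cycle 13: W1.I2
cycle 14: W2.I1
cycle 15: W2.I2
cycle 16: idle
cycle 17: idle
cycle 18: idle
cycle 19: idle
cycle 20: idle
cycle 21: idle
cycle 22: idle
cycle 23: W2.I3

Answer: 24 cycles, utilization 11/24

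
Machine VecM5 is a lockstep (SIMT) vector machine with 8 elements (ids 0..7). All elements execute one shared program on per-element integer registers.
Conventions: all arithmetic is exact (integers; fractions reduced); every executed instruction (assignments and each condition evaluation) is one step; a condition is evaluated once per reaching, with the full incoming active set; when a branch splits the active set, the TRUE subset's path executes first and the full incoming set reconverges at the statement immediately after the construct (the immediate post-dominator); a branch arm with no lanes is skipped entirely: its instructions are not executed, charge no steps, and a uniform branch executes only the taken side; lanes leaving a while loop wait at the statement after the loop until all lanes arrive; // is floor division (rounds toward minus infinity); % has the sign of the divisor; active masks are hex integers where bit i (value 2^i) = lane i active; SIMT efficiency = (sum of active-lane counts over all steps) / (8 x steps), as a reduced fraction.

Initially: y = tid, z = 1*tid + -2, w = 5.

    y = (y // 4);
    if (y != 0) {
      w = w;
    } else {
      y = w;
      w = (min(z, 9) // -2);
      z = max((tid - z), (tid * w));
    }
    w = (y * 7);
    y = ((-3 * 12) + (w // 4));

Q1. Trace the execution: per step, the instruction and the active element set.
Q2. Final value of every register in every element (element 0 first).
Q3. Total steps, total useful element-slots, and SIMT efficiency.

step 0: y <- (y // 4)                0xff
step 1: eval (y != 0)                0xff
step 2: w <- w                       0xf0
step 3: y <- w                       0x0f
step 4: w <- (min(z, 9) // -2)       0x0f
step 5: z <- max((tid - z), (tid * w)) 0x0f
step 6: w <- (y * 7)                 0xff
step 7: y <- ((-3 * 12) + (w // 4))  0xff

Answer: 8 steps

y: -28,-28,-28,-28,-35,-35,-35,-35
z: 2,2,2,2,2,3,4,5
w: 35,35,35,35,7,7,7,7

steps = 8; useful = 48; efficiency = 48/64 = 3/4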